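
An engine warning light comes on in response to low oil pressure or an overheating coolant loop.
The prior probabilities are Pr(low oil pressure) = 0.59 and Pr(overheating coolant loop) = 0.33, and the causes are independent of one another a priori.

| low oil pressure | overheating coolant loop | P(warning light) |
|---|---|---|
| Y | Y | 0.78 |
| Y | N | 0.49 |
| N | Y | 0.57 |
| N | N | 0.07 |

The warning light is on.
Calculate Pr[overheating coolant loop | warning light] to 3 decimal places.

P(warning light) = 0.07·0.41·0.67 + 0.57·0.41·0.33 + 0.49·0.59·0.67 + 0.78·0.59·0.33 = 0.019229 + 0.077121 + 0.193697 + 0.151866 = 0.441913
Restricting to configurations with overheating coolant loop present: 0.077121 + 0.151866 = 0.228987.
Hence the posterior is 0.228987/0.441913 ≈ 0.518.

Pr[overheating coolant loop | warning light] ≈ 0.518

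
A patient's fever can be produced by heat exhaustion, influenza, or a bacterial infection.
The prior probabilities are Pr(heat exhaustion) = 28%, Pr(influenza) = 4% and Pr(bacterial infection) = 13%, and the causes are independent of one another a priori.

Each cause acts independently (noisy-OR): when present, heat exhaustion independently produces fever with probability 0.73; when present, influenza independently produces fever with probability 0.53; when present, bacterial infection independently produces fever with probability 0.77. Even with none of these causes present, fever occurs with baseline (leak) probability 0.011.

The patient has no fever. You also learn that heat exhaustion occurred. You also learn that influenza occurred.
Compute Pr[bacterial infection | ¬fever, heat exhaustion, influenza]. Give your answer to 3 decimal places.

Under noisy-OR, P(fever | causes) = 1 − (1−0.011)·∏(1−qᵢ) over the active causes.
Numerator (weight on configurations with bacterial infection): 0.028866×0.13 = 0.003753
Denominator P(¬fever | heat exhaustion, influenza): 0.125504×0.87 + 0.028866×0.13 = 0.112941
P(bacterial infection | ¬fever, heat exhaustion, influenza) = 0.003753/0.112941 ≈ 0.033

Pr[bacterial infection | ¬fever, heat exhaustion, influenza] ≈ 0.033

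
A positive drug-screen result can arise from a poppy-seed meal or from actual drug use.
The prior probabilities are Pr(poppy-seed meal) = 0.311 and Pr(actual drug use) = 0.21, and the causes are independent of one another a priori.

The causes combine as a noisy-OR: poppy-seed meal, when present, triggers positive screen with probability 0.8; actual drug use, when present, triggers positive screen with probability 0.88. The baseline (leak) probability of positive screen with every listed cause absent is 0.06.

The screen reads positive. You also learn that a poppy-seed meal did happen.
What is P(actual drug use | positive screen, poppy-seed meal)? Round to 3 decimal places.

P(actual drug use | positive screen, poppy-seed meal) ≈ 0.242

Under noisy-OR, P(positive screen | causes) = 1 − (1−0.06)·∏(1−qᵢ) over the active causes.
P(positive screen | poppy-seed meal) = 0.812*0.79 + 0.97744*0.21 = 0.641480 + 0.205262 = 0.846742
The actual drug use-present share is 0.97744*0.21 = 0.205262.
So P(actual drug use | positive screen, poppy-seed meal) = 0.205262/0.846742 ≈ 0.242.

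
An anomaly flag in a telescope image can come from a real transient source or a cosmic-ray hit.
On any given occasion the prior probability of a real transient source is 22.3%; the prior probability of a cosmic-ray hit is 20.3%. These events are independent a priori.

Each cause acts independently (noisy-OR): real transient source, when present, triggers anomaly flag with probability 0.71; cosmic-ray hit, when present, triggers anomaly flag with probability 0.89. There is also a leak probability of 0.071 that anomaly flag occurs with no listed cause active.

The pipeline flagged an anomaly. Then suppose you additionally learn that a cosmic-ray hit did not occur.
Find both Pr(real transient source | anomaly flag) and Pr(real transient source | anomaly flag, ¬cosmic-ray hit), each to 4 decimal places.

Pr(real transient source | anomaly flag) ≈ 0.4836; Pr(real transient source | anomaly flag, ¬cosmic-ray hit) ≈ 0.7470

Under noisy-OR, P(anomaly flag | causes) = 1 − (1−0.071)·∏(1−qᵢ) over the active causes.
Enumerate the 4 (real transient source, cosmic-ray hit) configurations and weight by the priors:
  P(anomaly flag) = 0.071×0.777×0.797 + 0.89781×0.777×0.203 + 0.73059×0.223×0.797 + 0.970365×0.223×0.203
        = 0.043968 + 0.141612 + 0.129848 + 0.043927 = 0.359355
The terms with real transient source present sum to 0.173775, so
  P(real transient source | anomaly flag) = 0.173775 / 0.359355 ≈ 0.4836

Now also conditioning on cosmic-ray hit≠true:
For the numerator, keep only real transient source=true terms: 0.73059*0.223 = 0.162922
The normalizing constant is 0.071*0.777 + 0.73059*0.223 = 0.218089
P(real transient source | anomaly flag, ¬cosmic-ray hit) = 0.162922/0.218089 ≈ 0.7470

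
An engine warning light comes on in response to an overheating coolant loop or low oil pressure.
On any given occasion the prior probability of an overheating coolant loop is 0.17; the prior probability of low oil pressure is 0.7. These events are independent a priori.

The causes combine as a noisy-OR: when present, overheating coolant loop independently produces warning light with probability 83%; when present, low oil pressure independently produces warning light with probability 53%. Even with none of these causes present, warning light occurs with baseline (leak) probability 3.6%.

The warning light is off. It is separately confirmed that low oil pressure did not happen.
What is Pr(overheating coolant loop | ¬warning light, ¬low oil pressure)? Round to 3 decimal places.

Pr(overheating coolant loop | ¬warning light, ¬low oil pressure) ≈ 0.034

Under noisy-OR, P(warning light | causes) = 1 − (1−0.036)·∏(1−qᵢ) over the active causes.
Numerator (weight on configurations with overheating coolant loop): 0.16388×0.17 = 0.027860
Normalizer over all consistent configurations: 0.964×0.83 + 0.16388×0.17 = 0.827980
P(overheating coolant loop | ¬warning light, ¬low oil pressure) = 0.027860/0.827980 ≈ 0.034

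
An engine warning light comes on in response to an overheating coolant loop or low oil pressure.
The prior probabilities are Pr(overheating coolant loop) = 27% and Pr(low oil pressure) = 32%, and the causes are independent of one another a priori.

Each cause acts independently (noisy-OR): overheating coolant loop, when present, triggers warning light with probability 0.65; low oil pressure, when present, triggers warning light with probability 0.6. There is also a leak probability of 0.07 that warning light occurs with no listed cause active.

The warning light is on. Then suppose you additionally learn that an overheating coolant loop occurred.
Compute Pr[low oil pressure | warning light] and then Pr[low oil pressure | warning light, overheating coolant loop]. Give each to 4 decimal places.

Under noisy-OR, P(warning light | causes) = 1 − (1−0.07)·∏(1−qᵢ) over the active causes.
Enumerate the 4 (overheating coolant loop, low oil pressure) configurations and weight by the priors:
  P(warning light) = 0.07×0.73×0.68 + 0.628×0.73×0.32 + 0.6745×0.27×0.68 + 0.8698×0.27×0.32
        = 0.034748 + 0.146701 + 0.123838 + 0.075151 = 0.380438
The terms with low oil pressure present sum to 0.221852, so
  P(low oil pressure | warning light) = 0.221852 / 0.380438 ≈ 0.5831

Now also conditioning on overheating coolant loop=true:
P(warning light | overheating coolant loop) = 0.6745×0.68 + 0.8698×0.32 = 0.458660 + 0.278336 = 0.736996
Of this, 0.278336 comes from 0.8698×0.32 (the low oil pressure=true cases).
So P(low oil pressure | warning light, overheating coolant loop) = 0.278336/0.736996 ≈ 0.3777.
The drop from 0.5831 to 0.3777 is the explaining-away (discounting) effect.

Pr[low oil pressure | warning light] ≈ 0.5831; Pr[low oil pressure | warning light, overheating coolant loop] ≈ 0.3777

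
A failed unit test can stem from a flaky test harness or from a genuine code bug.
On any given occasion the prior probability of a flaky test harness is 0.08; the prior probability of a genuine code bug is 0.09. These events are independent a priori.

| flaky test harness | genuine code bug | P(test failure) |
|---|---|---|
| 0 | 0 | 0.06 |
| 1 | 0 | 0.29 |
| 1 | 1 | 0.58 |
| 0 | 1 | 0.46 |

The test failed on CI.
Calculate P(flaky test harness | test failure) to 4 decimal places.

P(flaky test harness | test failure) ≈ 0.2226

P(test failure) = 0.06·0.92·0.91 + 0.46·0.92·0.09 + 0.29·0.08·0.91 + 0.58·0.08·0.09 = 0.050232 + 0.038088 + 0.021112 + 0.004176 = 0.113608
The flaky test harness-present share is 0.021112 + 0.004176 = 0.025288.
So P(flaky test harness | test failure) = 0.025288/0.113608 ≈ 0.2226.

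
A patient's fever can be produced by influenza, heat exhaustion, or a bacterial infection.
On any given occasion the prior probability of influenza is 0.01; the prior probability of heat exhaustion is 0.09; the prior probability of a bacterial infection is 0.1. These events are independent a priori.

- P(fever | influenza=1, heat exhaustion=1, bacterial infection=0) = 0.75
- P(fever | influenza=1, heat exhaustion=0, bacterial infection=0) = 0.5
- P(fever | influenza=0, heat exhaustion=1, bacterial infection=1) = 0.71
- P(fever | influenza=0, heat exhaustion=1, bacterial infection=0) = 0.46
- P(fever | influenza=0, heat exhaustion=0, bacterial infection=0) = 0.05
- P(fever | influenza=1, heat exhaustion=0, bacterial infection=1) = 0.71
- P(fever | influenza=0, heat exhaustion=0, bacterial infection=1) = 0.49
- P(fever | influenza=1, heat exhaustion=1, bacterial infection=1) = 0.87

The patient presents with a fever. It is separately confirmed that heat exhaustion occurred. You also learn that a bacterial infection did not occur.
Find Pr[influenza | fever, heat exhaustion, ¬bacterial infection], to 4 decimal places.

Pr[influenza | fever, heat exhaustion, ¬bacterial infection] ≈ 0.0162

P(fever | heat exhaustion, ¬bacterial infection) = 0.46*0.99 + 0.75*0.01 = 0.455400 + 0.007500 = 0.462900
Restricting to configurations with influenza present: 0.75*0.01 = 0.007500.
P(influenza | fever, heat exhaustion, ¬bacterial infection) = 0.007500 / 0.462900 ≈ 0.0162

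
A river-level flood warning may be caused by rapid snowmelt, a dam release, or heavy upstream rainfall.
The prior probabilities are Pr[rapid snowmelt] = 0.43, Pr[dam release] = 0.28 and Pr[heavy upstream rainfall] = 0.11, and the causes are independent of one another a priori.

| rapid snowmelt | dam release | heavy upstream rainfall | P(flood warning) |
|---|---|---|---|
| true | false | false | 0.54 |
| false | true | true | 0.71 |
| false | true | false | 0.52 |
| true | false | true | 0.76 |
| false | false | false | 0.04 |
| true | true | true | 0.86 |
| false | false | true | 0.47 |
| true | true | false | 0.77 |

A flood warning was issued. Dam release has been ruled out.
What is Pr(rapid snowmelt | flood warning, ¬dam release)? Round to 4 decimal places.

Enumerate the 4 (rapid snowmelt, heavy upstream rainfall) configurations and weight by the priors:
  P(flood warning | ¬dam release) = 0.04*0.57*0.89 + 0.47*0.57*0.11 + 0.54*0.43*0.89 + 0.76*0.43*0.11
        = 0.020292 + 0.029469 + 0.206658 + 0.035948 = 0.292367
Configurations with rapid snowmelt contribute 0.242606, so
  P(rapid snowmelt | flood warning, ¬dam release) = 0.242606 / 0.292367 ≈ 0.8298

Pr(rapid snowmelt | flood warning, ¬dam release) ≈ 0.8298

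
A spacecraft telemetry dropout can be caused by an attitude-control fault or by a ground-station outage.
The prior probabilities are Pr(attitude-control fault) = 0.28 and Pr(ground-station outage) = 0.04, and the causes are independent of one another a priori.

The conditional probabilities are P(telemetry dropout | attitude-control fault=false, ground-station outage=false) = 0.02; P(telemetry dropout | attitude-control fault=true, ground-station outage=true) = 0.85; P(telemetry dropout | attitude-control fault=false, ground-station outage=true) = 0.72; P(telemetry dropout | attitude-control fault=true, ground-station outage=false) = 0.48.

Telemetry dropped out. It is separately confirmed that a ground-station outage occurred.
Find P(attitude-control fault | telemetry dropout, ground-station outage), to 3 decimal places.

Enumerate both values of attitude-control fault and weight by the priors:
  P(telemetry dropout | ground-station outage) = 0.72*0.72 + 0.85*0.28
        = 0.518400 + 0.238000 = 0.756400
Configurations with attitude-control fault contribute 0.238000, so
  P(attitude-control fault | telemetry dropout, ground-station outage) = 0.238000 / 0.756400 ≈ 0.315

P(attitude-control fault | telemetry dropout, ground-station outage) ≈ 0.315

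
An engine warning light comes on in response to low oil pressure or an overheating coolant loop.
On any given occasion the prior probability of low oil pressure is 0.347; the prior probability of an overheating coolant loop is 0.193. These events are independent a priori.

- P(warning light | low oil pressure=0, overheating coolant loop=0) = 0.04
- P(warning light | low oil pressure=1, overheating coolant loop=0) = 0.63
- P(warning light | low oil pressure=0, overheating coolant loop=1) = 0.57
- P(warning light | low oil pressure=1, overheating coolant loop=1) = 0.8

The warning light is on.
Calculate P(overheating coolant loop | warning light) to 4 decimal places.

P(overheating coolant loop | warning light) ≈ 0.3884

Sum P(warning light|·) weighted by the priors over the 4 (low oil pressure, overheating coolant loop) configurations:
  P(warning light) = 0.04·0.653·0.807 + 0.57·0.653·0.193 + 0.63·0.347·0.807 + 0.8·0.347·0.193
        = 0.021079 + 0.071837 + 0.176418 + 0.053577 = 0.322911
The terms with overheating coolant loop present sum to 0.125414, so
  P(overheating coolant loop | warning light) = 0.125414 / 0.322911 ≈ 0.3884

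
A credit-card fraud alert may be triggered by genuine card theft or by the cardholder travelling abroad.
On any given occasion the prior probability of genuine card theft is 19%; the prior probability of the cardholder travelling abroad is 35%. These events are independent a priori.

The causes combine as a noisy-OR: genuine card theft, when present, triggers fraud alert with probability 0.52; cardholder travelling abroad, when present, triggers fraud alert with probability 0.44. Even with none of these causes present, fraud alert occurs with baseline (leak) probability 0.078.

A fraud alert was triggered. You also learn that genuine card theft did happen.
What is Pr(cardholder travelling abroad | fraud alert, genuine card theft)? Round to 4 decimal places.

Pr(cardholder travelling abroad | fraud alert, genuine card theft) ≈ 0.4208

Under noisy-OR, P(fraud alert | causes) = 1 − (1−0.078)·∏(1−qᵢ) over the active causes.
Enumerate both values of cardholder travelling abroad and weight by the priors:
  P(fraud alert | genuine card theft) = 0.55744*0.65 + 0.752166*0.35
        = 0.362336 + 0.263258 = 0.625594
Configurations with cardholder travelling abroad contribute 0.263258, so
  P(cardholder travelling abroad | fraud alert, genuine card theft) = 0.263258 / 0.625594 ≈ 0.4208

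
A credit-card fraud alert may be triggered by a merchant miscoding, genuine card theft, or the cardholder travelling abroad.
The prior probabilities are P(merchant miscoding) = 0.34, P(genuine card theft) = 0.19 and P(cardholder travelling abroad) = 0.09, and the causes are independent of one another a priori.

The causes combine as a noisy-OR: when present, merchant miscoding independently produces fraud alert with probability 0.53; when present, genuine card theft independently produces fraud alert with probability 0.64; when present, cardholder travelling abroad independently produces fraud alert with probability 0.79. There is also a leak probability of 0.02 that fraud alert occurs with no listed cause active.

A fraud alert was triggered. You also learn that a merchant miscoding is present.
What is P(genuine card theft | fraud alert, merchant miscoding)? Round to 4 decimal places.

Under noisy-OR, P(fraud alert | causes) = 1 − (1−0.02)·∏(1−qᵢ) over the active causes.
Enumerate the 4 (genuine card theft, cardholder travelling abroad) configurations and weight by the priors:
  P(fraud alert | merchant miscoding) = 0.5394·0.81·0.91 + 0.903274·0.81·0.09 + 0.834184·0.19·0.91 + 0.965179·0.19·0.09
        = 0.397592 + 0.065849 + 0.144230 + 0.016505 = 0.624176
Keeping only the genuine card theft-present terms gives 0.160735, so
  P(genuine card theft | fraud alert, merchant miscoding) = 0.160735 / 0.624176 ≈ 0.2575

P(genuine card theft | fraud alert, merchant miscoding) ≈ 0.2575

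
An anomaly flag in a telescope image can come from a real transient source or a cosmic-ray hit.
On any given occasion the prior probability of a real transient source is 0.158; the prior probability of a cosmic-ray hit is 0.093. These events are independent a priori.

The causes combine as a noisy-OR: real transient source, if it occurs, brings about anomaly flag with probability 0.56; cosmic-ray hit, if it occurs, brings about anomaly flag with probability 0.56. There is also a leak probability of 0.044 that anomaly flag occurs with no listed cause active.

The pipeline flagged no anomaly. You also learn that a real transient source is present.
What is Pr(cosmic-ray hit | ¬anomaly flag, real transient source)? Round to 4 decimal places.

Pr(cosmic-ray hit | ¬anomaly flag, real transient source) ≈ 0.0432

Under noisy-OR, P(anomaly flag | causes) = 1 − (1−0.044)·∏(1−qᵢ) over the active causes.
Sum P(¬anomaly flag|·) weighted by the priors over both values of cosmic-ray hit:
  P(¬anomaly flag | real transient source) = 0.42064·0.907 + 0.185082·0.093
        = 0.381520 + 0.017213 = 0.398733
Configurations with cosmic-ray hit contribute 0.017213, so
  P(cosmic-ray hit | ¬anomaly flag, real transient source) = 0.017213 / 0.398733 ≈ 0.0432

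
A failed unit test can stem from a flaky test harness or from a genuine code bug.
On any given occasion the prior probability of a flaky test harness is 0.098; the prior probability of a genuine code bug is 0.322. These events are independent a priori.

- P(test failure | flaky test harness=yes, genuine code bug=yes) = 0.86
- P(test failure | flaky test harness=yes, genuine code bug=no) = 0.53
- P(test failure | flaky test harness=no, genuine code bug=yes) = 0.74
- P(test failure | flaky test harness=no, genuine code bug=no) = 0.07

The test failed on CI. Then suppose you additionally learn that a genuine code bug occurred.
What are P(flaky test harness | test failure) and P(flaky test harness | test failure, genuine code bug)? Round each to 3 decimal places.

P(flaky test harness | test failure) ≈ 0.195; P(flaky test harness | test failure, genuine code bug) ≈ 0.112

Numerator (weight on configurations with flaky test harness): 0.035215 + 0.027138 = 0.062353
Denominator P(test failure): 0.07×0.902×0.678 + 0.74×0.902×0.322 + 0.53×0.098×0.678 + 0.86×0.098×0.322 = 0.320091
P(flaky test harness | test failure) = 0.062353/0.320091 ≈ 0.195

Now also conditioning on genuine code bug=true:
Enumerate both values of flaky test harness and weight by the priors:
  P(test failure | genuine code bug) = 0.74×0.902 + 0.86×0.098
        = 0.667480 + 0.084280 = 0.751760
Keeping only the flaky test harness-present terms gives 0.084280, so
  P(flaky test harness | test failure, genuine code bug) = 0.084280 / 0.751760 ≈ 0.112
Conditioning on genuine code bug lowers the posterior on flaky test harness: the classic explaining-away effect in a common-effect structure.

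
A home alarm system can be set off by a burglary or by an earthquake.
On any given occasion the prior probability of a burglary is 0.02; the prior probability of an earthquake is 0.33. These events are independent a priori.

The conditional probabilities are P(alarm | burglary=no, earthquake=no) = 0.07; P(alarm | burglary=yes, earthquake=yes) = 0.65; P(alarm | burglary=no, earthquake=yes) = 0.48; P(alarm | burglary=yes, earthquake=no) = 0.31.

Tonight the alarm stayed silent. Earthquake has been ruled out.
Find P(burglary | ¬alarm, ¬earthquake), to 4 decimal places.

P(burglary | ¬alarm, ¬earthquake) ≈ 0.0149

P(¬alarm | ¬earthquake) = 0.93×0.98 + 0.69×0.02 = 0.911400 + 0.013800 = 0.925200
The burglary-present share is 0.69×0.02 = 0.013800.
P(burglary | ¬alarm, ¬earthquake) = 0.013800 / 0.925200 ≈ 0.0149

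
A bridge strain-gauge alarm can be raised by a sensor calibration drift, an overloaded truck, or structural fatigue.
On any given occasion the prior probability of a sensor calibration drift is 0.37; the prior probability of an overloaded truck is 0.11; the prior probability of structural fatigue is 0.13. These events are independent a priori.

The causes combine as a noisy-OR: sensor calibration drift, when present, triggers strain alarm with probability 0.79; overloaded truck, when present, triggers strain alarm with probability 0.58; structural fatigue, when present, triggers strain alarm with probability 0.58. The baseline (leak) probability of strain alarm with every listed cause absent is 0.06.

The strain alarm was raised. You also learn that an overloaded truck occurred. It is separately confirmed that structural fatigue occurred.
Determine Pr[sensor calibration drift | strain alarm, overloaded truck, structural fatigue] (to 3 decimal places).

Pr[sensor calibration drift | strain alarm, overloaded truck, structural fatigue] ≈ 0.405

Under noisy-OR, P(strain alarm | causes) = 1 − (1−0.06)·∏(1−qᵢ) over the active causes.
Numerator (weight on configurations with sensor calibration drift): 0.965179×0.37 = 0.357116
Normalizer over all consistent configurations: 0.834184×0.63 + 0.965179×0.37 = 0.882652
P(sensor calibration drift | strain alarm, overloaded truck, structural fatigue) = 0.357116/0.882652 ≈ 0.405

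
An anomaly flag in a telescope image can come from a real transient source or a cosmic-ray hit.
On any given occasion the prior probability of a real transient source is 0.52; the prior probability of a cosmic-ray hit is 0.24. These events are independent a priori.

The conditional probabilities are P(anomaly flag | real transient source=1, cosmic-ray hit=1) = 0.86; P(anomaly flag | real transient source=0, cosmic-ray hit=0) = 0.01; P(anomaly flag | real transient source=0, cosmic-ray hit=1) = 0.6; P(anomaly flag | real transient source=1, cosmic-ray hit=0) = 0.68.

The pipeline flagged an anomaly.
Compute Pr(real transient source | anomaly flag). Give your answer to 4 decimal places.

For the numerator, keep only real transient source=true terms: 0.268736 + 0.107328 = 0.376064
Denominator P(anomaly flag): 0.01*0.48*0.76 + 0.6*0.48*0.24 + 0.68*0.52*0.76 + 0.86*0.52*0.24 = 0.448832
Posterior = 0.376064 / 0.448832 ≈ 0.8379

Pr(real transient source | anomaly flag) ≈ 0.8379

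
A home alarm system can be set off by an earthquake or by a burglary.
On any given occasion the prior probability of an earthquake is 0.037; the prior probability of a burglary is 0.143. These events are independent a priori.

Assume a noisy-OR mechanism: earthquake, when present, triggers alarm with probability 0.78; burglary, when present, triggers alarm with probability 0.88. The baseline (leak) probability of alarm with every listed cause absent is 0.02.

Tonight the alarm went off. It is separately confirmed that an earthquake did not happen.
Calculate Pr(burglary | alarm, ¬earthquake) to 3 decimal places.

Under noisy-OR, P(alarm | causes) = 1 − (1−0.02)·∏(1−qᵢ) over the active causes.
Sum P(alarm|·) weighted by the priors over both values of burglary:
  P(alarm | ¬earthquake) = 0.02*0.857 + 0.8824*0.143
        = 0.017140 + 0.126183 = 0.143323
Configurations with burglary contribute 0.126183, so
  P(burglary | alarm, ¬earthquake) = 0.126183 / 0.143323 ≈ 0.880

Pr(burglary | alarm, ¬earthquake) ≈ 0.880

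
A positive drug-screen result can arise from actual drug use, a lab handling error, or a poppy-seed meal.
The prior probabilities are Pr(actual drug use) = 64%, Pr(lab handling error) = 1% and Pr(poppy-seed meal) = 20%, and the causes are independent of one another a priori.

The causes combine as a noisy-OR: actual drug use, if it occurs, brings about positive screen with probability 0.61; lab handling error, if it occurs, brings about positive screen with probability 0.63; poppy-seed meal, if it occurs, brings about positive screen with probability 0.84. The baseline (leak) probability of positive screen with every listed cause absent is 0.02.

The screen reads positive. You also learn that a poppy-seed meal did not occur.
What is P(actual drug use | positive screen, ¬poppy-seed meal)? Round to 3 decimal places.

P(actual drug use | positive screen, ¬poppy-seed meal) ≈ 0.977

Under noisy-OR, P(positive screen | causes) = 1 − (1−0.02)·∏(1−qᵢ) over the active causes.
Numerator (weight on configurations with actual drug use): 0.391438 + 0.005495 = 0.396933
Denominator P(positive screen | ¬poppy-seed meal): 0.02×0.36×0.99 + 0.6374×0.36×0.01 + 0.6178×0.64×0.99 + 0.858586×0.64×0.01 = 0.406356
Posterior = 0.396933 / 0.406356 ≈ 0.977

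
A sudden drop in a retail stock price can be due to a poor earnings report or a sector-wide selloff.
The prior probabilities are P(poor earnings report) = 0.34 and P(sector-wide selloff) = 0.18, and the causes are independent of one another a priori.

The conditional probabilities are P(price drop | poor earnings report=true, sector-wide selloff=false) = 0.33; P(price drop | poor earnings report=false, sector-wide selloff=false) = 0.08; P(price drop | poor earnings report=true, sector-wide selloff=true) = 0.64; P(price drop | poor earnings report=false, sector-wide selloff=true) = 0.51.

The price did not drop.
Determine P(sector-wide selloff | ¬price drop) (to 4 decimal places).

Sum P(¬price drop|·) weighted by the priors over the 4 (poor earnings report, sector-wide selloff) configurations:
  P(¬price drop) = 0.92×0.66×0.82 + 0.49×0.66×0.18 + 0.67×0.34×0.82 + 0.36×0.34×0.18
        = 0.497904 + 0.058212 + 0.186796 + 0.022032 = 0.764944
Configurations with sector-wide selloff contribute 0.080244, so
  P(sector-wide selloff | ¬price drop) = 0.080244 / 0.764944 ≈ 0.1049

P(sector-wide selloff | ¬price drop) ≈ 0.1049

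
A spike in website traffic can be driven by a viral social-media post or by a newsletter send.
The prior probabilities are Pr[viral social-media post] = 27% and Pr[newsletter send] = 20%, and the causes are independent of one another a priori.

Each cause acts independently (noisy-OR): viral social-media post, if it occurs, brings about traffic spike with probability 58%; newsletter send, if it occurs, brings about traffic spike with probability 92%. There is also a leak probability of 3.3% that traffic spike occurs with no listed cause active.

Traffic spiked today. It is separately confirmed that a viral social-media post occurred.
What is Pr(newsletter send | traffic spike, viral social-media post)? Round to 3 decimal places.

Pr(newsletter send | traffic spike, viral social-media post) ≈ 0.289

Under noisy-OR, P(traffic spike | causes) = 1 − (1−0.033)·∏(1−qᵢ) over the active causes.
By total probability over both values of newsletter send:
  P(traffic spike | viral social-media post) = 0.59386·0.8 + 0.967509·0.2
        = 0.475088 + 0.193502 = 0.668590
The terms with newsletter send present sum to 0.193502, so
  P(newsletter send | traffic spike, viral social-media post) = 0.193502 / 0.668590 ≈ 0.289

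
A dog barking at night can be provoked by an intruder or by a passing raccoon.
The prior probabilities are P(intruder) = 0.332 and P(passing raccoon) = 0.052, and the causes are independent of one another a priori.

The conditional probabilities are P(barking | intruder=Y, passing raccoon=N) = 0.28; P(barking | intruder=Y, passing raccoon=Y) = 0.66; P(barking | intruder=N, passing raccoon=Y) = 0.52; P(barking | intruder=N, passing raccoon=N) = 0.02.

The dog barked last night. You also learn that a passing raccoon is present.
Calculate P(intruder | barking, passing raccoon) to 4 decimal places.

Enumerate both values of intruder and weight by the priors:
  P(barking | passing raccoon) = 0.52·0.668 + 0.66·0.332
        = 0.347360 + 0.219120 = 0.566480
Configurations with intruder contribute 0.219120, so
  P(intruder | barking, passing raccoon) = 0.219120 / 0.566480 ≈ 0.3868

P(intruder | barking, passing raccoon) ≈ 0.3868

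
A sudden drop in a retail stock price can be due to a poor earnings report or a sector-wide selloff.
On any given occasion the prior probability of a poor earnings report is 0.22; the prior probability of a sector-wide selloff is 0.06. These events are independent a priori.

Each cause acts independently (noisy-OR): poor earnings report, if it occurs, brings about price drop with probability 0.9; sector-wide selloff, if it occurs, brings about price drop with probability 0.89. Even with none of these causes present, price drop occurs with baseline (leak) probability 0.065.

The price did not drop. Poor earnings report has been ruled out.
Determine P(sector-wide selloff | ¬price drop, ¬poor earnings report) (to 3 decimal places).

P(sector-wide selloff | ¬price drop, ¬poor earnings report) ≈ 0.007

Under noisy-OR, P(price drop | causes) = 1 − (1−0.065)·∏(1−qᵢ) over the active causes.
Weight on sector-wide selloff=true, given the evidence: 0.10285*0.06 = 0.006171
Denominator P(¬price drop | ¬poor earnings report): 0.935*0.94 + 0.10285*0.06 = 0.885071
P(sector-wide selloff | ¬price drop, ¬poor earnings report) = 0.006171/0.885071 ≈ 0.007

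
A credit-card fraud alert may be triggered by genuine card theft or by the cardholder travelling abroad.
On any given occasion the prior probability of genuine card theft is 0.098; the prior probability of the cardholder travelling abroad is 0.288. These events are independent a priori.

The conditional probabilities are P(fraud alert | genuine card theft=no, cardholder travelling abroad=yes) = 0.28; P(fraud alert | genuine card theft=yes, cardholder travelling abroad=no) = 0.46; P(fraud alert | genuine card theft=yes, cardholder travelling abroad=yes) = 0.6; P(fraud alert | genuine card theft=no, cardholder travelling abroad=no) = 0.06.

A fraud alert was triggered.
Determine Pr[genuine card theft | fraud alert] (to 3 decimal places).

Sum P(fraud alert|·) weighted by the priors over the 4 (genuine card theft, cardholder travelling abroad) configurations:
  P(fraud alert) = 0.06*0.902*0.712 + 0.28*0.902*0.288 + 0.46*0.098*0.712 + 0.6*0.098*0.288
        = 0.038533 + 0.072737 + 0.032097 + 0.016934 = 0.160301
Keeping only the genuine card theft-present terms gives 0.049031, so
  P(genuine card theft | fraud alert) = 0.049031 / 0.160301 ≈ 0.306

Pr[genuine card theft | fraud alert] ≈ 0.306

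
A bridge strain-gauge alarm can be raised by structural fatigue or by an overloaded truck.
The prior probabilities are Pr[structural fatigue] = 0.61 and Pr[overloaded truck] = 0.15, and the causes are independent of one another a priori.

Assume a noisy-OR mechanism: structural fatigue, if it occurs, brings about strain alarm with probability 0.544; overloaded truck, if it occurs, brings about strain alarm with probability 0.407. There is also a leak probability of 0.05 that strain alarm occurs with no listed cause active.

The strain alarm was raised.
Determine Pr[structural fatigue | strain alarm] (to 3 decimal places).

Under noisy-OR, P(strain alarm | causes) = 1 − (1−0.05)·∏(1−qᵢ) over the active causes.
Weight on structural fatigue=true, given the evidence: 0.293886 + 0.067995 = 0.361881
Denominator P(strain alarm): 0.05×0.39×0.85 + 0.43665×0.39×0.15 + 0.5668×0.61×0.85 + 0.743112×0.61×0.15 = 0.404000
P(structural fatigue | strain alarm) = 0.361881/0.404000 ≈ 0.896

Pr[structural fatigue | strain alarm] ≈ 0.896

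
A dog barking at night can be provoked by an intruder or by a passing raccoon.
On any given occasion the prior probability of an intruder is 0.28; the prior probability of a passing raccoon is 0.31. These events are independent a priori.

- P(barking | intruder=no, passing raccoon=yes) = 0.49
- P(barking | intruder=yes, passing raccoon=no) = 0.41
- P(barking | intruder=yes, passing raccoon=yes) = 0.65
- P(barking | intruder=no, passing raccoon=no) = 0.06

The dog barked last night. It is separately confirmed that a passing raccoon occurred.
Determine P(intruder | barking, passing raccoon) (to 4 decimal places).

P(barking | passing raccoon) = 0.49·0.72 + 0.65·0.28 = 0.352800 + 0.182000 = 0.534800
The intruder-present share is 0.65·0.28 = 0.182000.
P(intruder | barking, passing raccoon) = 0.182000 / 0.534800 ≈ 0.3403

P(intruder | barking, passing raccoon) ≈ 0.3403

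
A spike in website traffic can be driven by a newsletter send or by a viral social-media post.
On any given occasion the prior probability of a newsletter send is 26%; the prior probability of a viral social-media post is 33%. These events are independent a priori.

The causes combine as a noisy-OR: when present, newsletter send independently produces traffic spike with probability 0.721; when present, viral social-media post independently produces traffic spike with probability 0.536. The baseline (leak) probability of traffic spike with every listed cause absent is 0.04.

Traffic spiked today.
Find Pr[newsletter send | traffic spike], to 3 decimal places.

Pr[newsletter send | traffic spike] ≈ 0.566

Under noisy-OR, P(traffic spike | causes) = 1 − (1−0.04)·∏(1−qᵢ) over the active causes.
Numerator (weight on configurations with newsletter send): 0.127542 + 0.075137 = 0.202679
The normalizing constant is 0.04×0.74×0.67 + 0.55456×0.74×0.33 + 0.73216×0.26×0.67 + 0.875722×0.26×0.33 = 0.357935
P(newsletter send | traffic spike) = 0.202679/0.357935 ≈ 0.566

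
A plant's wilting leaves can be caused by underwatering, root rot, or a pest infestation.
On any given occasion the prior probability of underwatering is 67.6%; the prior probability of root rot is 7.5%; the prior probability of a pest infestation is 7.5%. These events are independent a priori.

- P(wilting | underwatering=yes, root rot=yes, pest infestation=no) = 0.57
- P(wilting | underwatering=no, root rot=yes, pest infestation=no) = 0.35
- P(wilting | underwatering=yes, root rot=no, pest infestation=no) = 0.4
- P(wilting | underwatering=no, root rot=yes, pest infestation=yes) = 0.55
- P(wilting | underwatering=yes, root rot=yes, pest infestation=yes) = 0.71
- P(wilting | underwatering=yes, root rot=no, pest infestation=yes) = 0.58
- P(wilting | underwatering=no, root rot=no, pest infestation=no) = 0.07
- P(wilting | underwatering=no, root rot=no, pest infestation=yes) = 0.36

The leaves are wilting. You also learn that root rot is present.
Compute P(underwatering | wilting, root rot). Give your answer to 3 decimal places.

P(underwatering | wilting, root rot) ≈ 0.768

Sum P(wilting|·) weighted by the priors over the 4 (underwatering, pest infestation) configurations:
  P(wilting | root rot) = 0.35×0.324×0.925 + 0.55×0.324×0.075 + 0.57×0.676×0.925 + 0.71×0.676×0.075
        = 0.104895 + 0.013365 + 0.356421 + 0.035997 = 0.510678
Keeping only the underwatering-present terms gives 0.392418, so
  P(underwatering | wilting, root rot) = 0.392418 / 0.510678 ≈ 0.768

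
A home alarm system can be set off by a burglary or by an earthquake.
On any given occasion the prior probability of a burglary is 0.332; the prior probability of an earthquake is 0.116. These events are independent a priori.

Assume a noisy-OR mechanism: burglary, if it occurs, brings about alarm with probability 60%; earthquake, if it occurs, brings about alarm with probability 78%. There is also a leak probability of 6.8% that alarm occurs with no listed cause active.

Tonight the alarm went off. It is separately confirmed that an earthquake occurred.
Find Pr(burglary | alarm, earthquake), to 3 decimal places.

Pr(burglary | alarm, earthquake) ≈ 0.365

Under noisy-OR, P(alarm | causes) = 1 − (1−0.068)·∏(1−qᵢ) over the active causes.
For the numerator, keep only burglary=true terms: 0.917984·0.332 = 0.304771
Denominator P(alarm | earthquake): 0.79496·0.668 + 0.917984·0.332 = 0.835804
P(burglary | alarm, earthquake) = 0.304771/0.835804 ≈ 0.365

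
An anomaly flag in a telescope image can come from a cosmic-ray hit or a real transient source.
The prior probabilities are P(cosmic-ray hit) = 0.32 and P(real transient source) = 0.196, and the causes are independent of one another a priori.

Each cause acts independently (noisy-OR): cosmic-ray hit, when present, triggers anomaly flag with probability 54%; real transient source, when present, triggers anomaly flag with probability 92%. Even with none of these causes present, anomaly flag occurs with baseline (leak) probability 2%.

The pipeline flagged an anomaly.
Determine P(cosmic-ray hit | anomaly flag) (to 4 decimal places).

Under noisy-OR, P(anomaly flag | causes) = 1 − (1−0.02)·∏(1−qᵢ) over the active causes.
P(anomaly flag) = 0.02×0.68×0.804 + 0.9216×0.68×0.196 + 0.5492×0.32×0.804 + 0.963936×0.32×0.196 = 0.010934 + 0.122831 + 0.141298 + 0.060458 = 0.335521
Of this, 0.201756 comes from 0.141298 + 0.060458 (the cosmic-ray hit=true cases).
So P(cosmic-ray hit | anomaly flag) = 0.201756/0.335521 ≈ 0.6013.

P(cosmic-ray hit | anomaly flag) ≈ 0.6013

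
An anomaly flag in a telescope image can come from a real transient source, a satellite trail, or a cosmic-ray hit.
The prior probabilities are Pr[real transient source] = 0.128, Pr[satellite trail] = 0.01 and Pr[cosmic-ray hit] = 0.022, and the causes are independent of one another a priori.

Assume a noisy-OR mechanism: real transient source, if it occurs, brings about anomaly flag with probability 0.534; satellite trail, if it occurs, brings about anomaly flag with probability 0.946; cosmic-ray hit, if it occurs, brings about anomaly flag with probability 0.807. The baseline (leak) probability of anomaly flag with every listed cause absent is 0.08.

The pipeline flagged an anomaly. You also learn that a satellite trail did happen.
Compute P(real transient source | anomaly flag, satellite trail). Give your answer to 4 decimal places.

P(real transient source | anomaly flag, satellite trail) ≈ 0.1310

Under noisy-OR, P(anomaly flag | causes) = 1 − (1−0.08)·∏(1−qᵢ) over the active causes.
P(anomaly flag | satellite trail) = 0.95032*0.872*0.978 + 0.990412*0.872*0.022 + 0.976849*0.128*0.978 + 0.995532*0.128*0.022 = 0.810448 + 0.019000 + 0.122286 + 0.002803 = 0.954537
The real transient source-present share is 0.122286 + 0.002803 = 0.125089.
P(real transient source | anomaly flag, satellite trail) = 0.125089 / 0.954537 ≈ 0.1310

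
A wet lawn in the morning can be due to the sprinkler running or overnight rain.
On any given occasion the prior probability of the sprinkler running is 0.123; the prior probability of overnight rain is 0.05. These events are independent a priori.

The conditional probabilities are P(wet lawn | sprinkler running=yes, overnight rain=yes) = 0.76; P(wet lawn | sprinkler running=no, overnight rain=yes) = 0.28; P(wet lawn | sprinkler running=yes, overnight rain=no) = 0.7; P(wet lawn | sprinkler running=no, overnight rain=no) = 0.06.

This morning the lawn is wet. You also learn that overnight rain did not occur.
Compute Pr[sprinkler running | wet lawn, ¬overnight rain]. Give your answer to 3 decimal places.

Sum P(wet lawn|·) weighted by the priors over both values of sprinkler running:
  P(wet lawn | ¬overnight rain) = 0.06·0.877 + 0.7·0.123
        = 0.052620 + 0.086100 = 0.138720
Configurations with sprinkler running contribute 0.086100, so
  P(sprinkler running | wet lawn, ¬overnight rain) = 0.086100 / 0.138720 ≈ 0.621

Pr[sprinkler running | wet lawn, ¬overnight rain] ≈ 0.621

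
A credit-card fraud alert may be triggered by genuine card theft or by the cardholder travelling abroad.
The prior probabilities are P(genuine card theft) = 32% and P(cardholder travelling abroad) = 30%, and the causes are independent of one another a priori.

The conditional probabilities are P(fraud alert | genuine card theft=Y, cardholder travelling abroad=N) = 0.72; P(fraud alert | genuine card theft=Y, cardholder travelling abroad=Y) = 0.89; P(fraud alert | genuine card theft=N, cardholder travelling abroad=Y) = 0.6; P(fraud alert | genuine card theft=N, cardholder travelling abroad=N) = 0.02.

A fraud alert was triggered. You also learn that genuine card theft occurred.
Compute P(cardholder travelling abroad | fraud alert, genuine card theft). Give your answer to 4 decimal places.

P(cardholder travelling abroad | fraud alert, genuine card theft) ≈ 0.3463

Enumerate both values of cardholder travelling abroad and weight by the priors:
  P(fraud alert | genuine card theft) = 0.72×0.7 + 0.89×0.3
        = 0.504000 + 0.267000 = 0.771000
The terms with cardholder travelling abroad present sum to 0.267000, so
  P(cardholder travelling abroad | fraud alert, genuine card theft) = 0.267000 / 0.771000 ≈ 0.3463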